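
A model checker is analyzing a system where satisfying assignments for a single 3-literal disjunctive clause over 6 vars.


Step 1: Total=2^6=64
Step 2: Unsat when all 3 false: 2^3=8
Step 3: Sat=64-8=56

56


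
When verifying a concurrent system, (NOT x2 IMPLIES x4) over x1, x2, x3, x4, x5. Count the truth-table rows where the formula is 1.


Formula: (NOT x2 IMPLIES x4) over 5 vars (32 rows)
Evaluate each row (x1, x2, x3, x4, x5 as bits, MSB first):
  row 0 [00000]: (NOT 0 IMPLIES 0) -> 0
  row 1 [00001]: (NOT 0 IMPLIES 0) -> 0
  row 2 [00010]: (NOT 0 IMPLIES 1) -> 1
  row 3 [00011]: (NOT 0 IMPLIES 1) -> 1
  row 4 [00100]: (NOT 0 IMPLIES 0) -> 0
  row 5 [00101]: (NOT 0 IMPLIES 0) -> 0
  row 6 [00110]: (NOT 0 IMPLIES 1) -> 1
  row 7 [00111]: (NOT 0 IMPLIES 1) -> 1
  row 8 [01000]: (NOT 1 IMPLIES 0) -> 1
  row 9 [01001]: (NOT 1 IMPLIES 0) -> 1
  row 10 [01010]: (NOT 1 IMPLIES 1) -> 1
  row 11 [01011]: (NOT 1 IMPLIES 1) -> 1
  row 12 [01100]: (NOT 1 IMPLIES 0) -> 1
  row 13 [01101]: (NOT 1 IMPLIES 0) -> 1
  row 14 [01110]: (NOT 1 IMPLIES 1) -> 1
  row 15 [01111]: (NOT 1 IMPLIES 1) -> 1
  row 16 [10000]: (NOT 0 IMPLIES 0) -> 0
  row 17 [10001]: (NOT 0 IMPLIES 0) -> 0
  row 18 [10010]: (NOT 0 IMPLIES 1) -> 1
  row 19 [10011]: (NOT 0 IMPLIES 1) -> 1
  row 20 [10100]: (NOT 0 IMPLIES 0) -> 0
  row 21 [10101]: (NOT 0 IMPLIES 0) -> 0
  row 22 [10110]: (NOT 0 IMPLIES 1) -> 1
  row 23 [10111]: (NOT 0 IMPLIES 1) -> 1
  row 24 [11000]: (NOT 1 IMPLIES 0) -> 1
  row 25 [11001]: (NOT 1 IMPLIES 0) -> 1
  row 26 [11010]: (NOT 1 IMPLIES 1) -> 1
  row 27 [11011]: (NOT 1 IMPLIES 1) -> 1
  row 28 [11100]: (NOT 1 IMPLIES 0) -> 1
  row 29 [11101]: (NOT 1 IMPLIES 0) -> 1
  row 30 [11110]: (NOT 1 IMPLIES 1) -> 1
  row 31 [11111]: (NOT 1 IMPLIES 1) -> 1
Full result column, 8 rows per line (x1,x2 fixed per line; x3,x4,x5 runs 000..111 left to right):
  rows 0-7 [x1,x2=00]: 00110011  (ones: 4)
  rows 8-15 [x1,x2=01]: 11111111  (ones: 8)
  rows 16-23 [x1,x2=10]: 00110011  (ones: 4)
  rows 24-31 [x1,x2=11]: 11111111  (ones: 8)
Count of 1-rows = 4+8+4+8 = 24

24


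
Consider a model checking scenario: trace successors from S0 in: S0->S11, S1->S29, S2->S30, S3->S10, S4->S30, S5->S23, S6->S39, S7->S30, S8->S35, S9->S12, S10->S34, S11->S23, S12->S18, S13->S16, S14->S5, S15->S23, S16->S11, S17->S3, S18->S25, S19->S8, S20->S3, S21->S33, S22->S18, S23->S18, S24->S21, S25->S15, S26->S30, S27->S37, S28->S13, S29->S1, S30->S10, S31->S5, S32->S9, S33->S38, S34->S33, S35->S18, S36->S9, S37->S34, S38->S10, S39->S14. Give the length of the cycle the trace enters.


Trace from S0 until a state repeats:
  S0 -> S11 -> S23 -> S18 -> S25 -> S15 -> S23
S23 first seen at step 2, revisited at step 6.
Cycle length = 6 - 2 = 4

4


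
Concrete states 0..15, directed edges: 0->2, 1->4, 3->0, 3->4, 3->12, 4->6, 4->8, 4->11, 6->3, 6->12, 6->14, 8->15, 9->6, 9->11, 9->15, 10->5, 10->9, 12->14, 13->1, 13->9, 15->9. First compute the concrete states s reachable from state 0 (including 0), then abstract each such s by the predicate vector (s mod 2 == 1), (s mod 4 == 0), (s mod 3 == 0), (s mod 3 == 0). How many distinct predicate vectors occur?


BFS from 0:
Concrete reachable: {0, 2}
Abstract via predicates (s mod 2 == 1), (s mod 4 == 0), (s mod 3 == 0), (s mod 3 == 0):
  (0,0,0,0) <- {2}
  (0,1,1,1) <- {0}
Distinct abstract states = 2

2


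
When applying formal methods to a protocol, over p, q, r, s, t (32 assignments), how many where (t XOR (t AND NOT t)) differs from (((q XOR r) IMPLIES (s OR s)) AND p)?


F1 = (t XOR (t AND NOT t))
F2 = (((q XOR r) IMPLIES (s OR s)) AND p)
Evaluate both on each of 32 rows (bits = p,q,r,s,t):
  row 0 [00000]: F1=0 F2=0 -> 0
  row 1 [00001]: F1=1 F2=0 (differ) -> 1
  row 2 [00010]: F1=0 F2=0 -> 0
  row 3 [00011]: F1=1 F2=0 (differ) -> 1
  row 4 [00100]: F1=0 F2=0 -> 0
  row 5 [00101]: F1=1 F2=0 (differ) -> 1
  row 6 [00110]: F1=0 F2=0 -> 0
  row 7 [00111]: F1=1 F2=0 (differ) -> 1
  row 8 [01000]: F1=0 F2=0 -> 0
  row 9 [01001]: F1=1 F2=0 (differ) -> 1
  row 10 [01010]: F1=0 F2=0 -> 0
  row 11 [01011]: F1=1 F2=0 (differ) -> 1
  row 12 [01100]: F1=0 F2=0 -> 0
  row 13 [01101]: F1=1 F2=0 (differ) -> 1
  row 14 [01110]: F1=0 F2=0 -> 0
  row 15 [01111]: F1=1 F2=0 (differ) -> 1
  row 16 [10000]: F1=0 F2=1 (differ) -> 1
  row 17 [10001]: F1=1 F2=1 -> 0
  row 18 [10010]: F1=0 F2=1 (differ) -> 1
  row 19 [10011]: F1=1 F2=1 -> 0
  row 20 [10100]: F1=0 F2=0 -> 0
  row 21 [10101]: F1=1 F2=0 (differ) -> 1
  row 22 [10110]: F1=0 F2=1 (differ) -> 1
  row 23 [10111]: F1=1 F2=1 -> 0
  row 24 [11000]: F1=0 F2=0 -> 0
  row 25 [11001]: F1=1 F2=0 (differ) -> 1
  row 26 [11010]: F1=0 F2=1 (differ) -> 1
  row 27 [11011]: F1=1 F2=1 -> 0
  row 28 [11100]: F1=0 F2=1 (differ) -> 1
  row 29 [11101]: F1=1 F2=1 -> 0
  row 30 [11110]: F1=0 F2=1 (differ) -> 1
  row 31 [11111]: F1=1 F2=1 -> 0
Full result column, 8 rows per line (p,q fixed per line; r,s,t runs 000..111 left to right):
  rows 0-7 [p,q=00]: 01010101  (ones: 4)
  rows 8-15 [p,q=01]: 01010101  (ones: 4)
  rows 16-23 [p,q=10]: 10100110  (ones: 4)
  rows 24-31 [p,q=11]: 01101010  (ones: 4)
Disagreements = 4+4+4+4 = 16

16


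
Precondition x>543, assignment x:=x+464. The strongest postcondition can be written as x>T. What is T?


Formula: sp(P, x:=E) = exists old_x. (x = E[old_x/x]) AND P[old_x/x] (old_x is the value of x before the assignment; eliminate old_x by solving x = E[old_x/x] for old_x)
Step 1: Precondition P: x>543, i.e. old_x > 543
Step 2: Assignment gives x = old_x + 464, so old_x = x - 464
Step 3: Substitute into P: x - 464 > 543
Step 4: Simplify: x > 543+464 = 1007

1007


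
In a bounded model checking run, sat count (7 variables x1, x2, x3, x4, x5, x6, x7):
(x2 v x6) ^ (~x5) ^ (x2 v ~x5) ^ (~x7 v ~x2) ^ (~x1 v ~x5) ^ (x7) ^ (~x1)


CNF with 7 clauses over 7 vars (128 assignments).
An assignment satisfies CNF iff every clause has >=1 true literal.
Check each row (bits = x1,x2,x3,x4,x5,x6,x7; clause T/F shown):
  row 0 [0000000]: clauses=FTTTTFT -> 0
  row 1 [0000001]: clauses=FTTTTTT -> 0
  row 2 [0000010]: clauses=TTTTTFT -> 0
  row 3 [0000011]: clauses=TTTTTTT -> 1
  row 4 [0000100]: clauses=FFFTTFT -> 0
  (every remaining row is evaluated the same way; all 128 results are listed next)
Full result column, 8 rows per line (x1,x2,x3,x4 fixed per line; x5,x6,x7 runs 000..111 left to right):
  rows 0-7 [x1,x2,x3,x4=0000]: 00010000  (ones: 1)
  rows 8-15 [x1,x2,x3,x4=0001]: 00010000  (ones: 1)
  rows 16-23 [x1,x2,x3,x4=0010]: 00010000  (ones: 1)
  rows 24-31 [x1,x2,x3,x4=0011]: 00010000  (ones: 1)
  rows 32-39 [x1,x2,x3,x4=0100]: 00000000  (ones: 0)
  rows 40-47 [x1,x2,x3,x4=0101]: 00000000  (ones: 0)
  rows 48-55 [x1,x2,x3,x4=0110]: 00000000  (ones: 0)
  rows 56-63 [x1,x2,x3,x4=0111]: 00000000  (ones: 0)
  rows 64-71 [x1,x2,x3,x4=1000]: 00000000  (ones: 0)
  rows 72-79 [x1,x2,x3,x4=1001]: 00000000  (ones: 0)
  rows 80-87 [x1,x2,x3,x4=1010]: 00000000  (ones: 0)
  rows 88-95 [x1,x2,x3,x4=1011]: 00000000  (ones: 0)
  rows 96-103 [x1,x2,x3,x4=1100]: 00000000  (ones: 0)
  rows 104-111 [x1,x2,x3,x4=1101]: 00000000  (ones: 0)
  rows 112-119 [x1,x2,x3,x4=1110]: 00000000  (ones: 0)
  rows 120-127 [x1,x2,x3,x4=1111]: 00000000  (ones: 0)
Satisfying assignments = 1+1+1+1+0+0+0+0+0+0+0+0+0+0+0+0 = 4

4


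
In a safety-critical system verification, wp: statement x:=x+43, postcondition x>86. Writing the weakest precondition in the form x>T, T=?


Formula: wp(x:=E, P) = P[E/x] (substitute E for x in postcondition)
Step 1: Postcondition: x>86
Step 2: Substitute x+43 for x: x+43>86
Step 3: Solve for x: x > 86-43 = 43

43


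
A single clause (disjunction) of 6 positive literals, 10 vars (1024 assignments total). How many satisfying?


Step 1: Total=2^10=1024
Step 2: Unsat when all 6 false: 2^4=16
Step 3: Sat=1024-16=1008

1008


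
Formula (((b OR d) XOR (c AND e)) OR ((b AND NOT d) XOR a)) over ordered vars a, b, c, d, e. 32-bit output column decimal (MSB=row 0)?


Formula: (((b OR d) XOR (c AND e)) OR ((b AND NOT d) XOR a)) over a, b, c, d, e (32 rows)
Evaluate each row (bits = a,b,c,d,e, MSB first):
  row 0 [00000]: (((0 OR 0) XOR (0 AND 0)) OR ((0 AND NOT 0) XOR 0)) -> 0
  row 1 [00001]: (((0 OR 0) XOR (0 AND 1)) OR ((0 AND NOT 0) XOR 0)) -> 0
  row 2 [00010]: (((0 OR 1) XOR (0 AND 0)) OR ((0 AND NOT 1) XOR 0)) -> 1
  row 3 [00011]: (((0 OR 1) XOR (0 AND 1)) OR ((0 AND NOT 1) XOR 0)) -> 1
  row 4 [00100]: (((0 OR 0) XOR (1 AND 0)) OR ((0 AND NOT 0) XOR 0)) -> 0
  row 5 [00101]: (((0 OR 0) XOR (1 AND 1)) OR ((0 AND NOT 0) XOR 0)) -> 1
  row 6 [00110]: (((0 OR 1) XOR (1 AND 0)) OR ((0 AND NOT 1) XOR 0)) -> 1
  row 7 [00111]: (((0 OR 1) XOR (1 AND 1)) OR ((0 AND NOT 1) XOR 0)) -> 0
  row 8 [01000]: (((1 OR 0) XOR (0 AND 0)) OR ((1 AND NOT 0) XOR 0)) -> 1
  row 9 [01001]: (((1 OR 0) XOR (0 AND 1)) OR ((1 AND NOT 0) XOR 0)) -> 1
  row 10 [01010]: (((1 OR 1) XOR (0 AND 0)) OR ((1 AND NOT 1) XOR 0)) -> 1
  row 11 [01011]: (((1 OR 1) XOR (0 AND 1)) OR ((1 AND NOT 1) XOR 0)) -> 1
  row 12 [01100]: (((1 OR 0) XOR (1 AND 0)) OR ((1 AND NOT 0) XOR 0)) -> 1
  row 13 [01101]: (((1 OR 0) XOR (1 AND 1)) OR ((1 AND NOT 0) XOR 0)) -> 1
  row 14 [01110]: (((1 OR 1) XOR (1 AND 0)) OR ((1 AND NOT 1) XOR 0)) -> 1
  row 15 [01111]: (((1 OR 1) XOR (1 AND 1)) OR ((1 AND NOT 1) XOR 0)) -> 0
  row 16 [10000]: (((0 OR 0) XOR (0 AND 0)) OR ((0 AND NOT 0) XOR 1)) -> 1
  row 17 [10001]: (((0 OR 0) XOR (0 AND 1)) OR ((0 AND NOT 0) XOR 1)) -> 1
  row 18 [10010]: (((0 OR 1) XOR (0 AND 0)) OR ((0 AND NOT 1) XOR 1)) -> 1
  row 19 [10011]: (((0 OR 1) XOR (0 AND 1)) OR ((0 AND NOT 1) XOR 1)) -> 1
  row 20 [10100]: (((0 OR 0) XOR (1 AND 0)) OR ((0 AND NOT 0) XOR 1)) -> 1
  row 21 [10101]: (((0 OR 0) XOR (1 AND 1)) OR ((0 AND NOT 0) XOR 1)) -> 1
  row 22 [10110]: (((0 OR 1) XOR (1 AND 0)) OR ((0 AND NOT 1) XOR 1)) -> 1
  row 23 [10111]: (((0 OR 1) XOR (1 AND 1)) OR ((0 AND NOT 1) XOR 1)) -> 1
  row 24 [11000]: (((1 OR 0) XOR (0 AND 0)) OR ((1 AND NOT 0) XOR 1)) -> 1
  row 25 [11001]: (((1 OR 0) XOR (0 AND 1)) OR ((1 AND NOT 0) XOR 1)) -> 1
  row 26 [11010]: (((1 OR 1) XOR (0 AND 0)) OR ((1 AND NOT 1) XOR 1)) -> 1
  row 27 [11011]: (((1 OR 1) XOR (0 AND 1)) OR ((1 AND NOT 1) XOR 1)) -> 1
  row 28 [11100]: (((1 OR 0) XOR (1 AND 0)) OR ((1 AND NOT 0) XOR 1)) -> 1
  row 29 [11101]: (((1 OR 0) XOR (1 AND 1)) OR ((1 AND NOT 0) XOR 1)) -> 0
  row 30 [11110]: (((1 OR 1) XOR (1 AND 0)) OR ((1 AND NOT 1) XOR 1)) -> 1
  row 31 [11111]: (((1 OR 1) XOR (1 AND 1)) OR ((1 AND NOT 1) XOR 1)) -> 1
Full result column, 4 rows per line (a,b,c fixed per line; d,e runs 00..11 left to right):
  rows 0-3 [a,b,c=000]: 0011  = hex 3
  rows 4-7 [a,b,c=001]: 0110  = hex 6
  rows 8-11 [a,b,c=010]: 1111  = hex F
  rows 12-15 [a,b,c=011]: 1110  = hex E
  rows 16-19 [a,b,c=100]: 1111  = hex F
  rows 20-23 [a,b,c=101]: 1111  = hex F
  rows 24-27 [a,b,c=110]: 1111  = hex F
  rows 28-31 [a,b,c=111]: 1011  = hex B
Output column (row 0 .. row 31) = 00110110111111101111111111111011
Output column grouped in 4s = 0011 0110 1111 1110 1111 1111 1111 1011 = 0x36FEFFFB
Convert to decimal digit by digit (value = value*16 + digit):
  3 -> 3
  3*16 + 6 = 54
  54*16 + 15 (F) = 879
  879*16 + 14 (E) = 14078
  14078*16 + 15 (F) = 225263
  225263*16 + 15 (F) = 3604223
  3604223*16 + 15 (F) = 57667583
  57667583*16 + 11 (B) = 922681339
Decimal = 922681339

922681339


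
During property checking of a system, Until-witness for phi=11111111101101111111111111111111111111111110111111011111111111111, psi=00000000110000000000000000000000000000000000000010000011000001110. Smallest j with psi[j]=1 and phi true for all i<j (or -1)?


(phi U psi) at 0: need smallest j with psi[j]=1 and phi[i]=1 for all i in [0,j).
Scan from step 0:
  step 0: phi=1, psi=0 -> continue
  step 1: phi=1, psi=0 -> continue
  step 2: phi=1, psi=0 -> continue
  step 3: phi=1, psi=0 -> continue
  step 8: psi=1 and phi held for [0,8) -> witness found
Witness step = 8

8


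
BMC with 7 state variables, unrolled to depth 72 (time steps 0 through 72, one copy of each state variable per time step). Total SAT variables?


BMC unrolls to depth k, creating one copy of each state var for steps 0..k.
Step count = 72 + 1 = 73 (steps 0 through 72)
Vars per step = 7
Total = 7 * 73 = 511

511


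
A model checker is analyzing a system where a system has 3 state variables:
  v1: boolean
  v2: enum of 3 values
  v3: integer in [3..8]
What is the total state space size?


State space = product of domain sizes of all variables.
Domain sizes:
  v1 (boolean): 2
  v2 (enum of 3 values): 3
  v3 (integer in [3..8]): 6
Product = 2 * 3 * 6 = 36

36


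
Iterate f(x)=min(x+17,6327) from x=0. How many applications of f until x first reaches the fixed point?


Step 1: x=0, cap=6327, increment=17
Step 2: x grows by 17 each step until capped at 6327; fixed point is x=6327
Step 3: iterations = ceil(6327/17) = 373

373


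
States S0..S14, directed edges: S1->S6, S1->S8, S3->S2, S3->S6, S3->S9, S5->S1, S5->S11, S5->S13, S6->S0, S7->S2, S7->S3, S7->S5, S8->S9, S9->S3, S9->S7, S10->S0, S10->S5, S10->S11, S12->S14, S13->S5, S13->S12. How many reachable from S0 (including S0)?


BFS from S0:
  layer 0: {S0}
Reachable set: {S0}
Count = 1

1


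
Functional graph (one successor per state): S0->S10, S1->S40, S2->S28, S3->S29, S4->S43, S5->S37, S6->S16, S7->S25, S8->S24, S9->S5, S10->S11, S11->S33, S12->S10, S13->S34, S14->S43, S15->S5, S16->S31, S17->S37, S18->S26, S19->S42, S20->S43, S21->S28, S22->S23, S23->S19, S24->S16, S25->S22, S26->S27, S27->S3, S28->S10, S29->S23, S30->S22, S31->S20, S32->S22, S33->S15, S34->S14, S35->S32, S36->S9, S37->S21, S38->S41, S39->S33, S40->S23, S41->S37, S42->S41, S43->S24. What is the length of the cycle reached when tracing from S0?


Trace from S0 until a state repeats:
  S0 -> S10 -> S11 -> S33 -> S15 -> S5 -> S37 -> S21 -> S28 -> S10
S10 first seen at step 1, revisited at step 9.
Cycle length = 9 - 1 = 8

8


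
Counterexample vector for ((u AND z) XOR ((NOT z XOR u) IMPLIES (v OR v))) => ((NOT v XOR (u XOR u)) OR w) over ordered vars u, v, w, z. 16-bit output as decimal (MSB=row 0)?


F1 = ((u AND z) XOR ((NOT z XOR u) IMPLIES (v OR v)))
F2 = ((NOT v XOR (u XOR u)) OR w)
Counterexample to F1=>F2 is where F1=1 and F2=0.
Evaluate each row (bits = u,v,w,z, MSB first):
  row 0 [0000]: F1=0 F2=1 -> F1&~F2 -> 0
  row 1 [0001]: F1=1 F2=1 -> F1&~F2 -> 0
  row 2 [0010]: F1=0 F2=1 -> F1&~F2 -> 0
  row 3 [0011]: F1=1 F2=1 -> F1&~F2 -> 0
  row 4 [0100]: F1=1 F2=0 -> F1&~F2 -> 1
  row 5 [0101]: F1=1 F2=0 -> F1&~F2 -> 1
  row 6 [0110]: F1=1 F2=1 -> F1&~F2 -> 0
  row 7 [0111]: F1=1 F2=1 -> F1&~F2 -> 0
  row 8 [1000]: F1=1 F2=1 -> F1&~F2 -> 0
  row 9 [1001]: F1=1 F2=1 -> F1&~F2 -> 0
  row 10 [1010]: F1=1 F2=1 -> F1&~F2 -> 0
  row 11 [1011]: F1=1 F2=1 -> F1&~F2 -> 0
  row 12 [1100]: F1=1 F2=0 -> F1&~F2 -> 1
  row 13 [1101]: F1=0 F2=0 -> F1&~F2 -> 0
  row 14 [1110]: F1=1 F2=1 -> F1&~F2 -> 0
  row 15 [1111]: F1=0 F2=1 -> F1&~F2 -> 0
Full result column, 4 rows per line (u,v fixed per line; w,z runs 00..11 left to right):
  rows 0-3 [u,v=00]: 0000  = hex 0
  rows 4-7 [u,v=01]: 1100  = hex C
  rows 8-11 [u,v=10]: 0000  = hex 0
  rows 12-15 [u,v=11]: 1000  = hex 8
Counterexample vector (row 0 .. row 15) = 0000110000001000
Output column grouped in 4s = 0000 1100 0000 1000 = 0x0C08
Convert to decimal digit by digit (value = value*16 + digit):
  0 -> 0
  0*16 + 12 (C) = 12
  12*16 + 0 = 192
  192*16 + 8 = 3080
Decimal = 3080

3080


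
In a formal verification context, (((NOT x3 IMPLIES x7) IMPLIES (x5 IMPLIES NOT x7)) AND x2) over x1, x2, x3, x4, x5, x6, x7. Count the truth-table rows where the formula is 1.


Formula: (((NOT x3 IMPLIES x7) IMPLIES (x5 IMPLIES NOT x7)) AND x2) over 7 vars (128 rows)
Evaluate each row (x1, x2, x3, x4, x5, x6, x7 as bits, MSB first):
  row 0 [0000000]: (((NOT 0 IMPLIES 0) IMPLIES (0 IMPLIES NOT 0)) AND 0) -> 0
  row 1 [0000001]: (((NOT 0 IMPLIES 1) IMPLIES (0 IMPLIES NOT 1)) AND 0) -> 0
  row 2 [0000010]: (((NOT 0 IMPLIES 0) IMPLIES (0 IMPLIES NOT 0)) AND 0) -> 0
  row 3 [0000011]: (((NOT 0 IMPLIES 1) IMPLIES (0 IMPLIES NOT 1)) AND 0) -> 0
  row 4 [0000100]: (((NOT 0 IMPLIES 0) IMPLIES (1 IMPLIES NOT 0)) AND 0) -> 0
  (every remaining row is evaluated the same way; all 128 results are listed next)
Full result column, 8 rows per line (x1,x2,x3,x4 fixed per line; x5,x6,x7 runs 000..111 left to right):
  rows 0-7 [x1,x2,x3,x4=0000]: 00000000  (ones: 0)
  rows 8-15 [x1,x2,x3,x4=0001]: 00000000  (ones: 0)
  rows 16-23 [x1,x2,x3,x4=0010]: 00000000  (ones: 0)
  rows 24-31 [x1,x2,x3,x4=0011]: 00000000  (ones: 0)
  rows 32-39 [x1,x2,x3,x4=0100]: 11111010  (ones: 6)
  rows 40-47 [x1,x2,x3,x4=0101]: 11111010  (ones: 6)
  rows 48-55 [x1,x2,x3,x4=0110]: 11111010  (ones: 6)
  rows 56-63 [x1,x2,x3,x4=0111]: 11111010  (ones: 6)
  rows 64-71 [x1,x2,x3,x4=1000]: 00000000  (ones: 0)
  rows 72-79 [x1,x2,x3,x4=1001]: 00000000  (ones: 0)
  rows 80-87 [x1,x2,x3,x4=1010]: 00000000  (ones: 0)
  rows 88-95 [x1,x2,x3,x4=1011]: 00000000  (ones: 0)
  rows 96-103 [x1,x2,x3,x4=1100]: 11111010  (ones: 6)
  rows 104-111 [x1,x2,x3,x4=1101]: 11111010  (ones: 6)
  rows 112-119 [x1,x2,x3,x4=1110]: 11111010  (ones: 6)
  rows 120-127 [x1,x2,x3,x4=1111]: 11111010  (ones: 6)
Count of 1-rows = 0+0+0+0+6+6+6+6+0+0+0+0+6+6+6+6 = 48

48


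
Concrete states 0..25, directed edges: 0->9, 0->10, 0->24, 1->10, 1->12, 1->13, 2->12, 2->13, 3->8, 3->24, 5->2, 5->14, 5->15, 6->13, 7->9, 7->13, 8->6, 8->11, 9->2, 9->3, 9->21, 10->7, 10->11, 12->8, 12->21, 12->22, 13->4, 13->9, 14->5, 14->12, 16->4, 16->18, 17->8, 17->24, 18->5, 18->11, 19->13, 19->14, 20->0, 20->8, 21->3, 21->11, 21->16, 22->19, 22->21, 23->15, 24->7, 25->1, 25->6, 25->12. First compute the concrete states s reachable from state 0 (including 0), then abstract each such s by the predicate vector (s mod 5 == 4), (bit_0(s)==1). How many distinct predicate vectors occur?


BFS from 0:
Concrete reachable: {0, 2, 3, 4, 5, 6, 7, 8, 9, 10, 11, 12, 13, 14, 15, 16, 18, 19, 21, 22, 24}
Abstract via predicates (s mod 5 == 4), (bit_0(s)==1):
  (0,0) <- {0, 2, 6, 8, 10, 12, 16, 18, 22}
  (0,1) <- {3, 5, 7, 11, 13, 15, 21}
  (1,0) <- {4, 14, 24}
  (1,1) <- {9, 19}
Distinct abstract states = 4

4


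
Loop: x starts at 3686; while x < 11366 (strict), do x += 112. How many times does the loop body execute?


Step 1: x goes from 3686 toward 11366 by 112; the body runs while x<11366, so iterations = ceil((bound-start)/step)
Step 2: Distance=7680
Step 3: ceil(7680/112)=69

69


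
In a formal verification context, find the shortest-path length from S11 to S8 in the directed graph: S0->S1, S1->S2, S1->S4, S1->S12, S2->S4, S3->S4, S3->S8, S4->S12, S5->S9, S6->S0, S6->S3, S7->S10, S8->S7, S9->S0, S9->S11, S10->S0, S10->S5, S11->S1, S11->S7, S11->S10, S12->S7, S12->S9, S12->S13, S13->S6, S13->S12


BFS layer-by-layer from S11:
  dist 0: {S11}
  dist 1: {S1, S7, S10}
  dist 2: {S0, S2, S4, S5, S12}
  dist 3: {S9, S13}
  dist 4: {S6}
  dist 5: {S3}
  dist 6: {S8}
  -> S8 reached at distance 6
Shortest path length = 6

6


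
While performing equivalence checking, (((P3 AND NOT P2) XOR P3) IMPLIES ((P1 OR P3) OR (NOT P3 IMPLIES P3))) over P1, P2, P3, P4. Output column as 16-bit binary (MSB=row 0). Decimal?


Formula: (((P3 AND NOT P2) XOR P3) IMPLIES ((P1 OR P3) OR (NOT P3 IMPLIES P3))) over P1, P2, P3, P4 (16 rows)
Evaluate each row (bits = P1,P2,P3,P4, MSB first):
  row 0 [0000]: (((0 AND NOT 0) XOR 0) IMPLIES ((0 OR 0) OR (NOT 0 IMPLIES 0))) -> 1
  row 1 [0001]: (((0 AND NOT 0) XOR 0) IMPLIES ((0 OR 0) OR (NOT 0 IMPLIES 0))) -> 1
  row 2 [0010]: (((1 AND NOT 0) XOR 1) IMPLIES ((0 OR 1) OR (NOT 1 IMPLIES 1))) -> 1
  row 3 [0011]: (((1 AND NOT 0) XOR 1) IMPLIES ((0 OR 1) OR (NOT 1 IMPLIES 1))) -> 1
  row 4 [0100]: (((0 AND NOT 1) XOR 0) IMPLIES ((0 OR 0) OR (NOT 0 IMPLIES 0))) -> 1
  row 5 [0101]: (((0 AND NOT 1) XOR 0) IMPLIES ((0 OR 0) OR (NOT 0 IMPLIES 0))) -> 1
  row 6 [0110]: (((1 AND NOT 1) XOR 1) IMPLIES ((0 OR 1) OR (NOT 1 IMPLIES 1))) -> 1
  row 7 [0111]: (((1 AND NOT 1) XOR 1) IMPLIES ((0 OR 1) OR (NOT 1 IMPLIES 1))) -> 1
  row 8 [1000]: (((0 AND NOT 0) XOR 0) IMPLIES ((1 OR 0) OR (NOT 0 IMPLIES 0))) -> 1
  row 9 [1001]: (((0 AND NOT 0) XOR 0) IMPLIES ((1 OR 0) OR (NOT 0 IMPLIES 0))) -> 1
  row 10 [1010]: (((1 AND NOT 0) XOR 1) IMPLIES ((1 OR 1) OR (NOT 1 IMPLIES 1))) -> 1
  row 11 [1011]: (((1 AND NOT 0) XOR 1) IMPLIES ((1 OR 1) OR (NOT 1 IMPLIES 1))) -> 1
  row 12 [1100]: (((0 AND NOT 1) XOR 0) IMPLIES ((1 OR 0) OR (NOT 0 IMPLIES 0))) -> 1
  row 13 [1101]: (((0 AND NOT 1) XOR 0) IMPLIES ((1 OR 0) OR (NOT 0 IMPLIES 0))) -> 1
  row 14 [1110]: (((1 AND NOT 1) XOR 1) IMPLIES ((1 OR 1) OR (NOT 1 IMPLIES 1))) -> 1
  row 15 [1111]: (((1 AND NOT 1) XOR 1) IMPLIES ((1 OR 1) OR (NOT 1 IMPLIES 1))) -> 1
Full result column, 4 rows per line (P1,P2 fixed per line; P3,P4 runs 00..11 left to right):
  rows 0-3 [P1,P2=00]: 1111  = hex F
  rows 4-7 [P1,P2=01]: 1111  = hex F
  rows 8-11 [P1,P2=10]: 1111  = hex F
  rows 12-15 [P1,P2=11]: 1111  = hex F
Output column (row 0 .. row 15) = 1111111111111111
Output column grouped in 4s = 1111 1111 1111 1111 = 0xFFFF
Convert to decimal digit by digit (value = value*16 + digit):
  F -> 15
  15*16 + 15 (F) = 255
  255*16 + 15 (F) = 4095
  4095*16 + 15 (F) = 65535
Decimal = 65535

65535


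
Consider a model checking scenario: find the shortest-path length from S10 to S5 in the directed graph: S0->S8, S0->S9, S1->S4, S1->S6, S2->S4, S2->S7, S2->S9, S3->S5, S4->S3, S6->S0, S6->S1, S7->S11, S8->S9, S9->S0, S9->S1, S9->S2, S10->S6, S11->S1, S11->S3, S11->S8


BFS layer-by-layer from S10:
  dist 0: {S10}
  dist 1: {S6}
  dist 2: {S0, S1}
  dist 3: {S4, S8, S9}
  dist 4: {S2, S3}
  dist 5: {S5, S7}
  -> S5 reached at distance 5
Shortest path length = 5

5


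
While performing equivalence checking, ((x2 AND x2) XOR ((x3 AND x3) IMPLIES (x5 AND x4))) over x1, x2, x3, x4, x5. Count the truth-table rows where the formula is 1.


Formula: ((x2 AND x2) XOR ((x3 AND x3) IMPLIES (x5 AND x4))) over 5 vars (32 rows)
Evaluate each row (x1, x2, x3, x4, x5 as bits, MSB first):
  row 0 [00000]: ((0 AND 0) XOR ((0 AND 0) IMPLIES (0 AND 0))) -> 1
  row 1 [00001]: ((0 AND 0) XOR ((0 AND 0) IMPLIES (1 AND 0))) -> 1
  row 2 [00010]: ((0 AND 0) XOR ((0 AND 0) IMPLIES (0 AND 1))) -> 1
  row 3 [00011]: ((0 AND 0) XOR ((0 AND 0) IMPLIES (1 AND 1))) -> 1
  row 4 [00100]: ((0 AND 0) XOR ((1 AND 1) IMPLIES (0 AND 0))) -> 0
  row 5 [00101]: ((0 AND 0) XOR ((1 AND 1) IMPLIES (1 AND 0))) -> 0
  row 6 [00110]: ((0 AND 0) XOR ((1 AND 1) IMPLIES (0 AND 1))) -> 0
  row 7 [00111]: ((0 AND 0) XOR ((1 AND 1) IMPLIES (1 AND 1))) -> 1
  row 8 [01000]: ((1 AND 1) XOR ((0 AND 0) IMPLIES (0 AND 0))) -> 0
  row 9 [01001]: ((1 AND 1) XOR ((0 AND 0) IMPLIES (1 AND 0))) -> 0
  row 10 [01010]: ((1 AND 1) XOR ((0 AND 0) IMPLIES (0 AND 1))) -> 0
  row 11 [01011]: ((1 AND 1) XOR ((0 AND 0) IMPLIES (1 AND 1))) -> 0
  row 12 [01100]: ((1 AND 1) XOR ((1 AND 1) IMPLIES (0 AND 0))) -> 1
  row 13 [01101]: ((1 AND 1) XOR ((1 AND 1) IMPLIES (1 AND 0))) -> 1
  row 14 [01110]: ((1 AND 1) XOR ((1 AND 1) IMPLIES (0 AND 1))) -> 1
  row 15 [01111]: ((1 AND 1) XOR ((1 AND 1) IMPLIES (1 AND 1))) -> 0
  row 16 [10000]: ((0 AND 0) XOR ((0 AND 0) IMPLIES (0 AND 0))) -> 1
  row 17 [10001]: ((0 AND 0) XOR ((0 AND 0) IMPLIES (1 AND 0))) -> 1
  row 18 [10010]: ((0 AND 0) XOR ((0 AND 0) IMPLIES (0 AND 1))) -> 1
  row 19 [10011]: ((0 AND 0) XOR ((0 AND 0) IMPLIES (1 AND 1))) -> 1
  row 20 [10100]: ((0 AND 0) XOR ((1 AND 1) IMPLIES (0 AND 0))) -> 0
  row 21 [10101]: ((0 AND 0) XOR ((1 AND 1) IMPLIES (1 AND 0))) -> 0
  row 22 [10110]: ((0 AND 0) XOR ((1 AND 1) IMPLIES (0 AND 1))) -> 0
  row 23 [10111]: ((0 AND 0) XOR ((1 AND 1) IMPLIES (1 AND 1))) -> 1
  row 24 [11000]: ((1 AND 1) XOR ((0 AND 0) IMPLIES (0 AND 0))) -> 0
  row 25 [11001]: ((1 AND 1) XOR ((0 AND 0) IMPLIES (1 AND 0))) -> 0
  row 26 [11010]: ((1 AND 1) XOR ((0 AND 0) IMPLIES (0 AND 1))) -> 0
  row 27 [11011]: ((1 AND 1) XOR ((0 AND 0) IMPLIES (1 AND 1))) -> 0
  row 28 [11100]: ((1 AND 1) XOR ((1 AND 1) IMPLIES (0 AND 0))) -> 1
  row 29 [11101]: ((1 AND 1) XOR ((1 AND 1) IMPLIES (1 AND 0))) -> 1
  row 30 [11110]: ((1 AND 1) XOR ((1 AND 1) IMPLIES (0 AND 1))) -> 1
  row 31 [11111]: ((1 AND 1) XOR ((1 AND 1) IMPLIES (1 AND 1))) -> 0
Full result column, 8 rows per line (x1,x2 fixed per line; x3,x4,x5 runs 000..111 left to right):
  rows 0-7 [x1,x2=00]: 11110001  (ones: 5)
  rows 8-15 [x1,x2=01]: 00001110  (ones: 3)
  rows 16-23 [x1,x2=10]: 11110001  (ones: 5)
  rows 24-31 [x1,x2=11]: 00001110  (ones: 3)
Count of 1-rows = 5+3+5+3 = 16

16


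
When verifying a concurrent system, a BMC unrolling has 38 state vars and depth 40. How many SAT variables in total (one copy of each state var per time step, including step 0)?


BMC unrolls to depth k, creating one copy of each state var for steps 0..k.
Step count = 40 + 1 = 41 (steps 0 through 40)
Vars per step = 38
Total = 38 * 41 = 1558

1558


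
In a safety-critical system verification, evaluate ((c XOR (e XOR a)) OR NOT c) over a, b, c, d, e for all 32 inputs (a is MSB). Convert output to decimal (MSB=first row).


Formula: ((c XOR (e XOR a)) OR NOT c) over a, b, c, d, e (32 rows)
Evaluate each row (bits = a,b,c,d,e, MSB first):
  row 0 [00000]: ((0 XOR (0 XOR 0)) OR NOT 0) -> 1
  row 1 [00001]: ((0 XOR (1 XOR 0)) OR NOT 0) -> 1
  row 2 [00010]: ((0 XOR (0 XOR 0)) OR NOT 0) -> 1
  row 3 [00011]: ((0 XOR (1 XOR 0)) OR NOT 0) -> 1
  row 4 [00100]: ((1 XOR (0 XOR 0)) OR NOT 1) -> 1
  row 5 [00101]: ((1 XOR (1 XOR 0)) OR NOT 1) -> 0
  row 6 [00110]: ((1 XOR (0 XOR 0)) OR NOT 1) -> 1
  row 7 [00111]: ((1 XOR (1 XOR 0)) OR NOT 1) -> 0
  row 8 [01000]: ((0 XOR (0 XOR 0)) OR NOT 0) -> 1
  row 9 [01001]: ((0 XOR (1 XOR 0)) OR NOT 0) -> 1
  row 10 [01010]: ((0 XOR (0 XOR 0)) OR NOT 0) -> 1
  row 11 [01011]: ((0 XOR (1 XOR 0)) OR NOT 0) -> 1
  row 12 [01100]: ((1 XOR (0 XOR 0)) OR NOT 1) -> 1
  row 13 [01101]: ((1 XOR (1 XOR 0)) OR NOT 1) -> 0
  row 14 [01110]: ((1 XOR (0 XOR 0)) OR NOT 1) -> 1
  row 15 [01111]: ((1 XOR (1 XOR 0)) OR NOT 1) -> 0
  row 16 [10000]: ((0 XOR (0 XOR 1)) OR NOT 0) -> 1
  row 17 [10001]: ((0 XOR (1 XOR 1)) OR NOT 0) -> 1
  row 18 [10010]: ((0 XOR (0 XOR 1)) OR NOT 0) -> 1
  row 19 [10011]: ((0 XOR (1 XOR 1)) OR NOT 0) -> 1
  row 20 [10100]: ((1 XOR (0 XOR 1)) OR NOT 1) -> 0
  row 21 [10101]: ((1 XOR (1 XOR 1)) OR NOT 1) -> 1
  row 22 [10110]: ((1 XOR (0 XOR 1)) OR NOT 1) -> 0
  row 23 [10111]: ((1 XOR (1 XOR 1)) OR NOT 1) -> 1
  row 24 [11000]: ((0 XOR (0 XOR 1)) OR NOT 0) -> 1
  row 25 [11001]: ((0 XOR (1 XOR 1)) OR NOT 0) -> 1
  row 26 [11010]: ((0 XOR (0 XOR 1)) OR NOT 0) -> 1
  row 27 [11011]: ((0 XOR (1 XOR 1)) OR NOT 0) -> 1
  row 28 [11100]: ((1 XOR (0 XOR 1)) OR NOT 1) -> 0
  row 29 [11101]: ((1 XOR (1 XOR 1)) OR NOT 1) -> 1
  row 30 [11110]: ((1 XOR (0 XOR 1)) OR NOT 1) -> 0
  row 31 [11111]: ((1 XOR (1 XOR 1)) OR NOT 1) -> 1
Full result column, 4 rows per line (a,b,c fixed per line; d,e runs 00..11 left to right):
  rows 0-3 [a,b,c=000]: 1111  = hex F
  rows 4-7 [a,b,c=001]: 1010  = hex A
  rows 8-11 [a,b,c=010]: 1111  = hex F
  rows 12-15 [a,b,c=011]: 1010  = hex A
  rows 16-19 [a,b,c=100]: 1111  = hex F
  rows 20-23 [a,b,c=101]: 0101  = hex 5
  rows 24-27 [a,b,c=110]: 1111  = hex F
  rows 28-31 [a,b,c=111]: 0101  = hex 5
Output column (row 0 .. row 31) = 11111010111110101111010111110101
Output column grouped in 4s = 1111 1010 1111 1010 1111 0101 1111 0101 = 0xFAFAF5F5
Convert to decimal digit by digit (value = value*16 + digit):
  F -> 15
  15*16 + 10 (A) = 250
  250*16 + 15 (F) = 4015
  4015*16 + 10 (A) = 64250
  64250*16 + 15 (F) = 1028015
  1028015*16 + 5 = 16448245
  16448245*16 + 15 (F) = 263171935
  263171935*16 + 5 = 4210750965
Decimal = 4210750965

4210750965


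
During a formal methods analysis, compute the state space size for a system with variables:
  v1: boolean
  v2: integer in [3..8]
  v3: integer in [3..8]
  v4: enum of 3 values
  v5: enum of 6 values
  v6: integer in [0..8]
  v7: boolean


State space = product of domain sizes of all variables.
Domain sizes:
  v1 (boolean): 2
  v2 (integer in [3..8]): 6
  v3 (integer in [3..8]): 6
  v4 (enum of 3 values): 3
  v5 (enum of 6 values): 6
  v6 (integer in [0..8]): 9
  v7 (boolean): 2
Product = 2 * 6 * 6 * 3 * 6 * 9 * 2 = 23328

23328


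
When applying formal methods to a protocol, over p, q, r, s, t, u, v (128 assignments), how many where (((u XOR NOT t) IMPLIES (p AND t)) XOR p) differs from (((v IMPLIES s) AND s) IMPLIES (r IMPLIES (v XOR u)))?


F1 = (((u XOR NOT t) IMPLIES (p AND t)) XOR p)
F2 = (((v IMPLIES s) AND s) IMPLIES (r IMPLIES (v XOR u)))
Evaluate both on each of 128 rows (bits = p,q,r,s,t,u,v):
  row 0 [0000000]: F1=0 F2=1 (differ) -> 1
  row 1 [0000001]: F1=0 F2=1 (differ) -> 1
  row 2 [0000010]: F1=1 F2=1 -> 0
  row 3 [0000011]: F1=1 F2=1 -> 0
  row 4 [0000100]: F1=1 F2=1 -> 0
  (every remaining row is evaluated the same way; all 128 results are listed next)
Full result column, 8 rows per line (p,q,r,s fixed per line; t,u,v runs 000..111 left to right):
  rows 0-7 [p,q,r,s=0000]: 11000011  (ones: 4)
  rows 8-15 [p,q,r,s=0001]: 11000011  (ones: 4)
  rows 16-23 [p,q,r,s=0010]: 11000011  (ones: 4)
  rows 24-31 [p,q,r,s=0011]: 01011010  (ones: 4)
  rows 32-39 [p,q,r,s=0100]: 11000011  (ones: 4)
  rows 40-47 [p,q,r,s=0101]: 11000011  (ones: 4)
  rows 48-55 [p,q,r,s=0110]: 11000011  (ones: 4)
  rows 56-63 [p,q,r,s=0111]: 01011010  (ones: 4)
  rows 64-71 [p,q,r,s=1000]: 00111111  (ones: 6)
  rows 72-79 [p,q,r,s=1001]: 00111111  (ones: 6)
  rows 80-87 [p,q,r,s=1010]: 00111111  (ones: 6)
  rows 88-95 [p,q,r,s=1011]: 10100110  (ones: 4)
  rows 96-103 [p,q,r,s=1100]: 00111111  (ones: 6)
  rows 104-111 [p,q,r,s=1101]: 00111111  (ones: 6)
  rows 112-119 [p,q,r,s=1110]: 00111111  (ones: 6)
  rows 120-127 [p,q,r,s=1111]: 10100110  (ones: 4)
Disagreements = 4+4+4+4+4+4+4+4+6+6+6+4+6+6+6+4 = 76

76


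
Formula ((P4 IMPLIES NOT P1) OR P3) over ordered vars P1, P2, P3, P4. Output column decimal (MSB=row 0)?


Formula: ((P4 IMPLIES NOT P1) OR P3) over P1, P2, P3, P4 (16 rows)
Evaluate each row (bits = P1,P2,P3,P4, MSB first):
  row 0 [0000]: ((0 IMPLIES NOT 0) OR 0) -> 1
  row 1 [0001]: ((1 IMPLIES NOT 0) OR 0) -> 1
  row 2 [0010]: ((0 IMPLIES NOT 0) OR 1) -> 1
  row 3 [0011]: ((1 IMPLIES NOT 0) OR 1) -> 1
  row 4 [0100]: ((0 IMPLIES NOT 0) OR 0) -> 1
  row 5 [0101]: ((1 IMPLIES NOT 0) OR 0) -> 1
  row 6 [0110]: ((0 IMPLIES NOT 0) OR 1) -> 1
  row 7 [0111]: ((1 IMPLIES NOT 0) OR 1) -> 1
  row 8 [1000]: ((0 IMPLIES NOT 1) OR 0) -> 1
  row 9 [1001]: ((1 IMPLIES NOT 1) OR 0) -> 0
  row 10 [1010]: ((0 IMPLIES NOT 1) OR 1) -> 1
  row 11 [1011]: ((1 IMPLIES NOT 1) OR 1) -> 1
  row 12 [1100]: ((0 IMPLIES NOT 1) OR 0) -> 1
  row 13 [1101]: ((1 IMPLIES NOT 1) OR 0) -> 0
  row 14 [1110]: ((0 IMPLIES NOT 1) OR 1) -> 1
  row 15 [1111]: ((1 IMPLIES NOT 1) OR 1) -> 1
Full result column, 4 rows per line (P1,P2 fixed per line; P3,P4 runs 00..11 left to right):
  rows 0-3 [P1,P2=00]: 1111  = hex F
  rows 4-7 [P1,P2=01]: 1111  = hex F
  rows 8-11 [P1,P2=10]: 1011  = hex B
  rows 12-15 [P1,P2=11]: 1011  = hex B
Output column (row 0 .. row 15) = 1111111110111011
Output column grouped in 4s = 1111 1111 1011 1011 = 0xFFBB
Convert to decimal digit by digit (value = value*16 + digit):
  F -> 15
  15*16 + 15 (F) = 255
  255*16 + 11 (B) = 4091
  4091*16 + 11 (B) = 65467
Decimal = 65467

65467


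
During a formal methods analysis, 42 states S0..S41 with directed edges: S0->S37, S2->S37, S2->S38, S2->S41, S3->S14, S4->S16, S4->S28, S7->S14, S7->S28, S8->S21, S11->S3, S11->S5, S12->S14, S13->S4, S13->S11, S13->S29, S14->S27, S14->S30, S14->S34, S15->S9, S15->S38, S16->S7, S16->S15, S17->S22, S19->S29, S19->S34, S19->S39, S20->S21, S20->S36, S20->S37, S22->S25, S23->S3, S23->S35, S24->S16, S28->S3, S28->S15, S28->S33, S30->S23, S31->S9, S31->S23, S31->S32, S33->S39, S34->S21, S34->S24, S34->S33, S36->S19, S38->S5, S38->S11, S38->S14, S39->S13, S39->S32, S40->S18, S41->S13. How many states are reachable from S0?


BFS from S0:
  layer 0: {S0}
  layer 1: {S37}
Reachable set: {S0, S37}
Count = 2

2


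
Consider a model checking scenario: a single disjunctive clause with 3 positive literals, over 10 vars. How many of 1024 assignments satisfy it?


Step 1: Total=2^10=1024
Step 2: Unsat when all 3 false: 2^7=128
Step 3: Sat=1024-128=896

896


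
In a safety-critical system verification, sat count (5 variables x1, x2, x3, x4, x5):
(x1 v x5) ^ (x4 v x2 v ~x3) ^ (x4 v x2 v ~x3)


CNF with 3 clauses over 5 vars (32 assignments).
An assignment satisfies CNF iff every clause has >=1 true literal.
Check each row (bits = x1,x2,x3,x4,x5; clause T/F shown):
  row 0 [00000]: clauses=FTT -> 0
  row 1 [00001]: clauses=TTT -> 1
  row 2 [00010]: clauses=FTT -> 0
  row 3 [00011]: clauses=TTT -> 1
  row 4 [00100]: clauses=FFF -> 0
  row 5 [00101]: clauses=TFF -> 0
  row 6 [00110]: clauses=FTT -> 0
  row 7 [00111]: clauses=TTT -> 1
  row 8 [01000]: clauses=FTT -> 0
  row 9 [01001]: clauses=TTT -> 1
  row 10 [01010]: clauses=FTT -> 0
  row 11 [01011]: clauses=TTT -> 1
  row 12 [01100]: clauses=FTT -> 0
  row 13 [01101]: clauses=TTT -> 1
  row 14 [01110]: clauses=FTT -> 0
  row 15 [01111]: clauses=TTT -> 1
  row 16 [10000]: clauses=TTT -> 1
  row 17 [10001]: clauses=TTT -> 1
  row 18 [10010]: clauses=TTT -> 1
  row 19 [10011]: clauses=TTT -> 1
  row 20 [10100]: clauses=TFF -> 0
  row 21 [10101]: clauses=TFF -> 0
  row 22 [10110]: clauses=TTT -> 1
  row 23 [10111]: clauses=TTT -> 1
  row 24 [11000]: clauses=TTT -> 1
  row 25 [11001]: clauses=TTT -> 1
  row 26 [11010]: clauses=TTT -> 1
  row 27 [11011]: clauses=TTT -> 1
  row 28 [11100]: clauses=TTT -> 1
  row 29 [11101]: clauses=TTT -> 1
  row 30 [11110]: clauses=TTT -> 1
  row 31 [11111]: clauses=TTT -> 1
Full result column, 8 rows per line (x1,x2 fixed per line; x3,x4,x5 runs 000..111 left to right):
  rows 0-7 [x1,x2=00]: 01010001  (ones: 3)
  rows 8-15 [x1,x2=01]: 01010101  (ones: 4)
  rows 16-23 [x1,x2=10]: 11110011  (ones: 6)
  rows 24-31 [x1,x2=11]: 11111111  (ones: 8)
Satisfying assignments = 3+4+6+8 = 21

21


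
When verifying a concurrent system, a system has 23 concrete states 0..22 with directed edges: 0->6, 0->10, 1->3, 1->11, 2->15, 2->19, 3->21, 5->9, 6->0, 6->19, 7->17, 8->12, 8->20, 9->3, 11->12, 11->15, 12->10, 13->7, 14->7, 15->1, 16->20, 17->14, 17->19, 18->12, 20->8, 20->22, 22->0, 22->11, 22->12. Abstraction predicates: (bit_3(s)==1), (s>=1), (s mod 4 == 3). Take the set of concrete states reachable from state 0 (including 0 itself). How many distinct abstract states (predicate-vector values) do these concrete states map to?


BFS from 0:
Concrete reachable: {0, 6, 10, 19}
Abstract via predicates (bit_3(s)==1), (s>=1), (s mod 4 == 3):
  (0,0,0) <- {0}
  (0,1,0) <- {6}
  (0,1,1) <- {19}
  (1,1,0) <- {10}
Distinct abstract states = 4

4


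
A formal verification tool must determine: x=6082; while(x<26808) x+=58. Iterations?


Step 1: x goes from 6082 toward 26808 by 58; the body runs while x<26808, so iterations = ceil((bound-start)/step)
Step 2: Distance=20726
Step 3: ceil(20726/58)=358

358


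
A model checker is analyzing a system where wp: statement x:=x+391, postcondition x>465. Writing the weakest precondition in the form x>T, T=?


Formula: wp(x:=E, P) = P[E/x] (substitute E for x in postcondition)
Step 1: Postcondition: x>465
Step 2: Substitute x+391 for x: x+391>465
Step 3: Solve for x: x > 465-391 = 74

74


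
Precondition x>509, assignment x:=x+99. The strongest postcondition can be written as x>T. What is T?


Formula: sp(P, x:=E) = exists old_x. (x = E[old_x/x]) AND P[old_x/x] (old_x is the value of x before the assignment; eliminate old_x by solving x = E[old_x/x] for old_x)
Step 1: Precondition P: x>509, i.e. old_x > 509
Step 2: Assignment gives x = old_x + 99, so old_x = x - 99
Step 3: Substitute into P: x - 99 > 509
Step 4: Simplify: x > 509+99 = 608

608


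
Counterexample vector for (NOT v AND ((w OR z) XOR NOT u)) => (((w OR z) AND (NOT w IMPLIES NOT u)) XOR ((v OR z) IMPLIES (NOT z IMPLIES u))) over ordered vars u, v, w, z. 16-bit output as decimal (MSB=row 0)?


F1 = (NOT v AND ((w OR z) XOR NOT u))
F2 = (((w OR z) AND (NOT w IMPLIES NOT u)) XOR ((v OR z) IMPLIES (NOT z IMPLIES u)))
Counterexample to F1=>F2 is where F1=1 and F2=0.
Evaluate each row (bits = u,v,w,z, MSB first):
  row 0 [0000]: F1=1 F2=1 -> F1&~F2 -> 0
  row 1 [0001]: F1=0 F2=0 -> F1&~F2 -> 0
  row 2 [0010]: F1=0 F2=0 -> F1&~F2 -> 0
  row 3 [0011]: F1=0 F2=0 -> F1&~F2 -> 0
  row 4 [0100]: F1=0 F2=0 -> F1&~F2 -> 0
  row 5 [0101]: F1=0 F2=0 -> F1&~F2 -> 0
  row 6 [0110]: F1=0 F2=1 -> F1&~F2 -> 0
  row 7 [0111]: F1=0 F2=0 -> F1&~F2 -> 0
  row 8 [1000]: F1=0 F2=1 -> F1&~F2 -> 0
  row 9 [1001]: F1=1 F2=1 -> F1&~F2 -> 0
  row 10 [1010]: F1=1 F2=0 -> F1&~F2 -> 1
  row 11 [1011]: F1=1 F2=0 -> F1&~F2 -> 1
  row 12 [1100]: F1=0 F2=1 -> F1&~F2 -> 0
  row 13 [1101]: F1=0 F2=1 -> F1&~F2 -> 0
  row 14 [1110]: F1=0 F2=0 -> F1&~F2 -> 0
  row 15 [1111]: F1=0 F2=0 -> F1&~F2 -> 0
Full result column, 4 rows per line (u,v fixed per line; w,z runs 00..11 left to right):
  rows 0-3 [u,v=00]: 0000  = hex 0
  rows 4-7 [u,v=01]: 0000  = hex 0
  rows 8-11 [u,v=10]: 0011  = hex 3
  rows 12-15 [u,v=11]: 0000  = hex 0
Counterexample vector (row 0 .. row 15) = 0000000000110000
Output column grouped in 4s = 0000 0000 0011 0000 = 0x0030
Convert to decimal digit by digit (value = value*16 + digit):
  0 -> 0
  0*16 + 0 = 0
  0*16 + 3 = 3
  3*16 + 0 = 48
Decimal = 48

48


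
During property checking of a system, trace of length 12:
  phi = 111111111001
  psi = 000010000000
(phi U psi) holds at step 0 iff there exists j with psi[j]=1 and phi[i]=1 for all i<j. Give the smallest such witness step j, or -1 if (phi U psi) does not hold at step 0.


(phi U psi) at 0: need smallest j with psi[j]=1 and phi[i]=1 for all i in [0,j).
Scan from step 0:
  step 0: phi=1, psi=0 -> continue
  step 1: phi=1, psi=0 -> continue
  step 2: phi=1, psi=0 -> continue
  step 3: phi=1, psi=0 -> continue
  step 4: psi=1 and phi held for [0,4) -> witness found
Witness step = 4

4


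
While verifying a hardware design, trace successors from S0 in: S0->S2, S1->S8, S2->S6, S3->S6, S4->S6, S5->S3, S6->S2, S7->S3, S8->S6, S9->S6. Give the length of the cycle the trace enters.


Trace from S0 until a state repeats:
  S0 -> S2 -> S6 -> S2
S2 first seen at step 1, revisited at step 3.
Cycle length = 3 - 1 = 2

2


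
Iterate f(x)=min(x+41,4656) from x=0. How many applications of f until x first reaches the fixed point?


Step 1: x=0, cap=4656, increment=41
Step 2: x grows by 41 each step until capped at 4656; fixed point is x=4656
Step 3: iterations = ceil(4656/41) = 114

114


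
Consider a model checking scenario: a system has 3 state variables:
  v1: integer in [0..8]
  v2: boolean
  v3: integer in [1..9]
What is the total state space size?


State space = product of domain sizes of all variables.
Domain sizes:
  v1 (integer in [0..8]): 9
  v2 (boolean): 2
  v3 (integer in [1..9]): 9
Product = 9 * 2 * 9 = 162

162


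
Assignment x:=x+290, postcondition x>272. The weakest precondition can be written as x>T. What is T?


Formula: wp(x:=E, P) = P[E/x] (substitute E for x in postcondition)
Step 1: Postcondition: x>272
Step 2: Substitute x+290 for x: x+290>272
Step 3: Solve for x: x > 272-290 = -18

-18


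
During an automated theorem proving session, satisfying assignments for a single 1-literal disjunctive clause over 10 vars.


Step 1: Total=2^10=1024
Step 2: Unsat when all 1 false: 2^9=512
Step 3: Sat=1024-512=512

512


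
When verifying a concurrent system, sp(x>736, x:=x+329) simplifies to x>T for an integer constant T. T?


Formula: sp(P, x:=E) = exists old_x. (x = E[old_x/x]) AND P[old_x/x] (old_x is the value of x before the assignment; eliminate old_x by solving x = E[old_x/x] for old_x)
Step 1: Precondition P: x>736, i.e. old_x > 736
Step 2: Assignment gives x = old_x + 329, so old_x = x - 329
Step 3: Substitute into P: x - 329 > 736
Step 4: Simplify: x > 736+329 = 1065

1065


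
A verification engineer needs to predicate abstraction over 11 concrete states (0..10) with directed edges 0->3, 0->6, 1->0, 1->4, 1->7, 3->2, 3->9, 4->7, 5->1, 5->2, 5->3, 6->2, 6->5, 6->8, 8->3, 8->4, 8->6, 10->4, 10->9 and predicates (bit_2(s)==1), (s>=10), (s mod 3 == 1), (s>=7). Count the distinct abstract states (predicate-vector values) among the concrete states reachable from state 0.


BFS from 0:
Concrete reachable: {0, 1, 2, 3, 4, 5, 6, 7, 8, 9}
Abstract via predicates (bit_2(s)==1), (s>=10), (s mod 3 == 1), (s>=7):
  (0,0,0,0) <- {0, 2, 3}
  (0,0,0,1) <- {8, 9}
  (0,0,1,0) <- {1}
  (1,0,0,0) <- {5, 6}
  (1,0,1,0) <- {4}
  (1,0,1,1) <- {7}
Distinct abstract states = 6

6
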